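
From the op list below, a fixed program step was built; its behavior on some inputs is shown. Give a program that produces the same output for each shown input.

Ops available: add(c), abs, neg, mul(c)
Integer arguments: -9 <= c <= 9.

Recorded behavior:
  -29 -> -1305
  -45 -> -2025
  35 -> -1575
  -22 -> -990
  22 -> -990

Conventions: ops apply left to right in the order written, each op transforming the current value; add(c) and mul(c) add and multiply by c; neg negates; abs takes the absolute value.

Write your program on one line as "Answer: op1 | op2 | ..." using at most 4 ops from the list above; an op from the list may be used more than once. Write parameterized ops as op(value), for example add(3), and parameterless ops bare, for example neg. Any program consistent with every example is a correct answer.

neg | abs | mul(-9) | mul(5)

Check, running the answer program on each example:
  -29 -> 29 -> 29 -> -261 -> -1305
  -45 -> 45 -> 45 -> -405 -> -2025
  35 -> -35 -> 35 -> -315 -> -1575
  -22 -> 22 -> 22 -> -198 -> -990
  22 -> -22 -> 22 -> -198 -> -990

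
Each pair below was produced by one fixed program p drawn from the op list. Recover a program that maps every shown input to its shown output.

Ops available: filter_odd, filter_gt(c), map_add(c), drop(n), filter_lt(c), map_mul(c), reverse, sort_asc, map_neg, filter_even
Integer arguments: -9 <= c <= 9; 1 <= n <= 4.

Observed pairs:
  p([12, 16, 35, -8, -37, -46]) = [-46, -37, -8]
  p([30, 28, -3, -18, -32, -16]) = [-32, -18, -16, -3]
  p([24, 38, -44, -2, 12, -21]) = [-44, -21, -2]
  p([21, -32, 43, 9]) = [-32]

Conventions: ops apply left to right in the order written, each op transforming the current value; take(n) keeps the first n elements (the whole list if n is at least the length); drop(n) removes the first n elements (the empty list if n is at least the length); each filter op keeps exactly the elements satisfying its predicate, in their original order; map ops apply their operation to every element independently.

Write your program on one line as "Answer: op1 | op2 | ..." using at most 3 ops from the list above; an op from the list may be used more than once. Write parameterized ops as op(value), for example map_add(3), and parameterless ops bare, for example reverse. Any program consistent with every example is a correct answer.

sort_asc | filter_lt(8)

Check, running the answer program on each example:
  [12, 16, 35, -8, -37, -46] -> [-46, -37, -8, 12, 16, 35] -> [-46, -37, -8]
  [30, 28, -3, -18, -32, -16] -> [-32, -18, -16, -3, 28, 30] -> [-32, -18, -16, -3]
  [24, 38, -44, -2, 12, -21] -> [-44, -21, -2, 12, 24, 38] -> [-44, -21, -2]
  [21, -32, 43, 9] -> [-32, 9, 21, 43] -> [-32]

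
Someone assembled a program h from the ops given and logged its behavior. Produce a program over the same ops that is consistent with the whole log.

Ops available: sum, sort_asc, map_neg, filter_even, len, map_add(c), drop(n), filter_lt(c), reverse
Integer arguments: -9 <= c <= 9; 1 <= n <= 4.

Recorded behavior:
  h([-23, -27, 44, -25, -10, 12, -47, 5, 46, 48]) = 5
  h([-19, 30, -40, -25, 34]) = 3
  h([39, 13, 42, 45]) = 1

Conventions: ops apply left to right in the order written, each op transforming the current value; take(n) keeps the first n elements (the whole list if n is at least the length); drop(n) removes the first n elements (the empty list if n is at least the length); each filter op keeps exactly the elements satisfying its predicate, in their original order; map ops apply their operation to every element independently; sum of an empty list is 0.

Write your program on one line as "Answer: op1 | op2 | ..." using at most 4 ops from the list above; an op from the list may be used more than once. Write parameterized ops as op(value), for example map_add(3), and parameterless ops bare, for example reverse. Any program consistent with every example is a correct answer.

reverse | sort_asc | filter_even | len

Check, running the answer program on each example:
  [-23, -27, 44, -25, -10, 12, -47, 5, 46, 48] -> [48, 46, 5, -47, 12, -10, -25, 44, -27, -23] -> [-47, -27, -25, -23, -10, 5, 12, 44, 46, 48] -> [-10, 12, 44, 46, 48] -> 5
  [-19, 30, -40, -25, 34] -> [34, -25, -40, 30, -19] -> [-40, -25, -19, 30, 34] -> [-40, 30, 34] -> 3
  [39, 13, 42, 45] -> [45, 42, 13, 39] -> [13, 39, 42, 45] -> [42] -> 1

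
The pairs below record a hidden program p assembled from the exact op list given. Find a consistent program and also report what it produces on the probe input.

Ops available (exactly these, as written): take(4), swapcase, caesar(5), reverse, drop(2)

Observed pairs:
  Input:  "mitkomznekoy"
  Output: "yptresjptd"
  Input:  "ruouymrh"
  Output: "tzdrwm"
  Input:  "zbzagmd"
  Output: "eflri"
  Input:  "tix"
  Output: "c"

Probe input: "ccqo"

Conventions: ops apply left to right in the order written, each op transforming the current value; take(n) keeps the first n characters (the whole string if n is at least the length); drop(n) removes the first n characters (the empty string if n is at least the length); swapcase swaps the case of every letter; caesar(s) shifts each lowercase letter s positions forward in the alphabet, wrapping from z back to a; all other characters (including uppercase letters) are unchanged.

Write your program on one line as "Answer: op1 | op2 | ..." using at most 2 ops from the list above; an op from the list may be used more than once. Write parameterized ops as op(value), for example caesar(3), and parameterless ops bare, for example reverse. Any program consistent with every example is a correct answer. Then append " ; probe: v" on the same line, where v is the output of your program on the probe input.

drop(2) | caesar(5) ; probe: "vt"

Check, running the answer program on each example:
  "mitkomznekoy" -> "tkomznekoy" -> "yptresjptd"
  "ruouymrh" -> "ouymrh" -> "tzdrwm"
  "zbzagmd" -> "zagmd" -> "eflri"
  "tix" -> "x" -> "c"
  probe: "ccqo" -> "qo" -> "vt"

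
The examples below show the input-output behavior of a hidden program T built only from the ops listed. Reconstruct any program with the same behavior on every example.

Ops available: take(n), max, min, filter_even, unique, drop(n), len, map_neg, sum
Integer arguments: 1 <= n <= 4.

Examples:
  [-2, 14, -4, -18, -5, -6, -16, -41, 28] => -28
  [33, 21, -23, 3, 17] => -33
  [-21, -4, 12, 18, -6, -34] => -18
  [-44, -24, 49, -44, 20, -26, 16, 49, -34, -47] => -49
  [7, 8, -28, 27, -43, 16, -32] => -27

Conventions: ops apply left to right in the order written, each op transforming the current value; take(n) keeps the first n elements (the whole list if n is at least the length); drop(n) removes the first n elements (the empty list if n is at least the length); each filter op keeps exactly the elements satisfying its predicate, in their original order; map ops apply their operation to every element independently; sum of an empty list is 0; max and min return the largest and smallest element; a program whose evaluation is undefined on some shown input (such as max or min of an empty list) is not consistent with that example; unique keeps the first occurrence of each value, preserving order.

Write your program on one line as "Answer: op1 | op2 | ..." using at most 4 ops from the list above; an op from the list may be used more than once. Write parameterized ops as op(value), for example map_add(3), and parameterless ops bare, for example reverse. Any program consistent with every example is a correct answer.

unique | map_neg | min

Check, running the answer program on each example:
  [-2, 14, -4, -18, -5, -6, -16, -41, 28] -> [-2, 14, -4, -18, -5, -6, -16, -41, 28] -> [2, -14, 4, 18, 5, 6, 16, 41, -28] -> -28
  [33, 21, -23, 3, 17] -> [33, 21, -23, 3, 17] -> [-33, -21, 23, -3, -17] -> -33
  [-21, -4, 12, 18, -6, -34] -> [-21, -4, 12, 18, -6, -34] -> [21, 4, -12, -18, 6, 34] -> -18
  [-44, -24, 49, -44, 20, -26, 16, 49, -34, -47] -> [-44, -24, 49, 20, -26, 16, -34, -47] -> [44, 24, -49, -20, 26, -16, 34, 47] -> -49
  [7, 8, -28, 27, -43, 16, -32] -> [7, 8, -28, 27, -43, 16, -32] -> [-7, -8, 28, -27, 43, -16, 32] -> -27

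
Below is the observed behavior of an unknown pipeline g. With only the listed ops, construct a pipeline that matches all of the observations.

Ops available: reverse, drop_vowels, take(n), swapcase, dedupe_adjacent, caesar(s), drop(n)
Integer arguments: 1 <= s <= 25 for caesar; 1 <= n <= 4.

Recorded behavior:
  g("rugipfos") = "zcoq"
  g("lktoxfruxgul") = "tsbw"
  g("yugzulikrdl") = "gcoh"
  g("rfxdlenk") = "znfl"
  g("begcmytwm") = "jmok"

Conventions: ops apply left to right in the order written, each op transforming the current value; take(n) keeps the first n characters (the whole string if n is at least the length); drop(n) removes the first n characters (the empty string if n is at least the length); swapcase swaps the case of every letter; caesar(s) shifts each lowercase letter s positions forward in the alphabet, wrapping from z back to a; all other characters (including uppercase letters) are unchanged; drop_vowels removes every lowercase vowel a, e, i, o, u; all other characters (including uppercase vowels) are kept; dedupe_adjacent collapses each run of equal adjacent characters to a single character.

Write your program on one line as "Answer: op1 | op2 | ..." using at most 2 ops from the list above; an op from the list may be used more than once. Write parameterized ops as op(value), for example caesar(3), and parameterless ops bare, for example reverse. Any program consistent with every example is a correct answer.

take(4) | caesar(8)

Check, running the answer program on each example:
  "rugipfos" -> "rugi" -> "zcoq"
  "lktoxfruxgul" -> "lkto" -> "tsbw"
  "yugzulikrdl" -> "yugz" -> "gcoh"
  "rfxdlenk" -> "rfxd" -> "znfl"
  "begcmytwm" -> "begc" -> "jmok"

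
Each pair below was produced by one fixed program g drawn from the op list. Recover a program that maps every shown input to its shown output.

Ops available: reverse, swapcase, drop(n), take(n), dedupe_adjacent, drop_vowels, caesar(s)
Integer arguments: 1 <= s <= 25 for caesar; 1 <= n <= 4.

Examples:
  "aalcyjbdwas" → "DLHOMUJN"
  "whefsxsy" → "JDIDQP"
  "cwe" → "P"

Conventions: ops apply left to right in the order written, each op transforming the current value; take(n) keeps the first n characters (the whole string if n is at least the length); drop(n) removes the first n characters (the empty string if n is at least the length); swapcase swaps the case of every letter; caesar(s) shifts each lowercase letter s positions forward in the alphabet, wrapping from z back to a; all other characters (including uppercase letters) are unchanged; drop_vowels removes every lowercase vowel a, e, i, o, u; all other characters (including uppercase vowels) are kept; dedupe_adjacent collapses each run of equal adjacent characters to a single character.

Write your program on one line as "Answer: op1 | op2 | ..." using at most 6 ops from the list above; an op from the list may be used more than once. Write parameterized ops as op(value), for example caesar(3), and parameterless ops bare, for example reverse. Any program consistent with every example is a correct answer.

dedupe_adjacent | caesar(11) | drop(2) | swapcase | reverse

Check, running the answer program on each example:
  "aalcyjbdwas" -> "alcyjbdwas" -> "lwnjumohld" -> "njumohld" -> "NJUMOHLD" -> "DLHOMUJN"
  "whefsxsy" -> "whefsxsy" -> "hspqdidj" -> "pqdidj" -> "PQDIDJ" -> "JDIDQP"
  "cwe" -> "cwe" -> "nhp" -> "p" -> "P" -> "P"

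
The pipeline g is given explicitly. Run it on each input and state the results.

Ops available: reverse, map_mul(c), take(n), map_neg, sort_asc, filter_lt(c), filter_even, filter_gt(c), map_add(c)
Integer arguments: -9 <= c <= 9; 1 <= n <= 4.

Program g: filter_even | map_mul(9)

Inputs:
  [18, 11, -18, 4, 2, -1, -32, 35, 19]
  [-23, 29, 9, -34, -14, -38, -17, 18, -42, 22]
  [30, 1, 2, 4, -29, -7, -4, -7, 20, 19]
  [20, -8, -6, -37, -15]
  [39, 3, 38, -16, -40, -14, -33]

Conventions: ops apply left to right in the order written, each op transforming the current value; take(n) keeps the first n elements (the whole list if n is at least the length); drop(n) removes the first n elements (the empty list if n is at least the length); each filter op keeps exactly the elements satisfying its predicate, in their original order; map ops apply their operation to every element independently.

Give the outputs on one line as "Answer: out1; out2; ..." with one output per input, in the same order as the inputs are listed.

Execution, op by op:
  [18, 11, -18, 4, 2, -1, -32, 35, 19] -> [18, -18, 4, 2, -32] -> [162, -162, 36, 18, -288]
  [-23, 29, 9, -34, -14, -38, -17, 18, -42, 22] -> [-34, -14, -38, 18, -42, 22] -> [-306, -126, -342, 162, -378, 198]
  [30, 1, 2, 4, -29, -7, -4, -7, 20, 19] -> [30, 2, 4, -4, 20] -> [270, 18, 36, -36, 180]
  [20, -8, -6, -37, -15] -> [20, -8, -6] -> [180, -72, -54]
  [39, 3, 38, -16, -40, -14, -33] -> [38, -16, -40, -14] -> [342, -144, -360, -126]

[162, -162, 36, 18, -288]; [-306, -126, -342, 162, -378, 198]; [270, 18, 36, -36, 180]; [180, -72, -54]; [342, -144, -360, -126]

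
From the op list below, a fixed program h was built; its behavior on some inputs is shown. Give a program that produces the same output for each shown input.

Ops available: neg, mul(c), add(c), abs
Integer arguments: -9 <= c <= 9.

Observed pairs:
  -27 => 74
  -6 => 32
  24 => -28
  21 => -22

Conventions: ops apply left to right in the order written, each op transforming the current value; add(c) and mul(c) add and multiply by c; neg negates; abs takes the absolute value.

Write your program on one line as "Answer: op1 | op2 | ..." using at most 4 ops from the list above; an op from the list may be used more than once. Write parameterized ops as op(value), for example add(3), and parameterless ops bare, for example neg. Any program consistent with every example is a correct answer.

add(-2) | add(-2) | add(-6) | mul(-2)

Check, running the answer program on each example:
  -27 -> -29 -> -31 -> -37 -> 74
  -6 -> -8 -> -10 -> -16 -> 32
  24 -> 22 -> 20 -> 14 -> -28
  21 -> 19 -> 17 -> 11 -> -22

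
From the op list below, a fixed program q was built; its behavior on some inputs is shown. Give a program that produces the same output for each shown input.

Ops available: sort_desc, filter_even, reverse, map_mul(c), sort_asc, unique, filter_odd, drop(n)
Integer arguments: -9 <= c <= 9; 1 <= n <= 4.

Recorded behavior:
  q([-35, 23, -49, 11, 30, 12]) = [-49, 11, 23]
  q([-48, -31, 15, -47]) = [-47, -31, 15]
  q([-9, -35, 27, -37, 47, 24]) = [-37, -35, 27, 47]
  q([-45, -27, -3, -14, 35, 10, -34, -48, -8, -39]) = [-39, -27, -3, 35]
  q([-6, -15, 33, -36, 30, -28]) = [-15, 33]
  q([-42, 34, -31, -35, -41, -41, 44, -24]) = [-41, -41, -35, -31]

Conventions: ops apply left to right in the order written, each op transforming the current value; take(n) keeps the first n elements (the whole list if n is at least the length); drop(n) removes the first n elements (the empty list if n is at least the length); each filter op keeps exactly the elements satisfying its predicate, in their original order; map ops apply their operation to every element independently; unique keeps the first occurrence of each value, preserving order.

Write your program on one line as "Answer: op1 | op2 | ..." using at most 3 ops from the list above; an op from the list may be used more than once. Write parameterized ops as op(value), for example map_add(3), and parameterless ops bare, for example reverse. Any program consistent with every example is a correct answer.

drop(1) | filter_odd | sort_asc

Check, running the answer program on each example:
  [-35, 23, -49, 11, 30, 12] -> [23, -49, 11, 30, 12] -> [23, -49, 11] -> [-49, 11, 23]
  [-48, -31, 15, -47] -> [-31, 15, -47] -> [-31, 15, -47] -> [-47, -31, 15]
  [-9, -35, 27, -37, 47, 24] -> [-35, 27, -37, 47, 24] -> [-35, 27, -37, 47] -> [-37, -35, 27, 47]
  [-45, -27, -3, -14, 35, 10, -34, -48, -8, -39] -> [-27, -3, -14, 35, 10, -34, -48, -8, -39] -> [-27, -3, 35, -39] -> [-39, -27, -3, 35]
  [-6, -15, 33, -36, 30, -28] -> [-15, 33, -36, 30, -28] -> [-15, 33] -> [-15, 33]
  [-42, 34, -31, -35, -41, -41, 44, -24] -> [34, -31, -35, -41, -41, 44, -24] -> [-31, -35, -41, -41] -> [-41, -41, -35, -31]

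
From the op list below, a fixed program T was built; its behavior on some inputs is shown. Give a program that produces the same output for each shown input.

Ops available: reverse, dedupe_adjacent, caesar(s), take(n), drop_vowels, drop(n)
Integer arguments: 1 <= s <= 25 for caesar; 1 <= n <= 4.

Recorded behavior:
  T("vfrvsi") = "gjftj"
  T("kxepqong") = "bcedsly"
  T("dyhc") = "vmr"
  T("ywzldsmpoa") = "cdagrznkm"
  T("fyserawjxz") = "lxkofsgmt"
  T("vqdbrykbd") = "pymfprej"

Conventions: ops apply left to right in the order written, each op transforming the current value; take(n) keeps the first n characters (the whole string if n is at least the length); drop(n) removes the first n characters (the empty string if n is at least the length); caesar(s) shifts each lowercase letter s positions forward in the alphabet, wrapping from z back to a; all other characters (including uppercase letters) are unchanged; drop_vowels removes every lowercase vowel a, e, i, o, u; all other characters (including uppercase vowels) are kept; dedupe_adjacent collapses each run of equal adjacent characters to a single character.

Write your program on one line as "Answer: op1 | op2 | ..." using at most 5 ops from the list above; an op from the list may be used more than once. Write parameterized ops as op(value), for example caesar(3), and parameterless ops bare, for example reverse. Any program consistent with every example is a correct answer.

caesar(24) | reverse | drop(1) | caesar(16)

Check, running the answer program on each example:
  "vfrvsi" -> "tdptqg" -> "gqtpdt" -> "qtpdt" -> "gjftj"
  "kxepqong" -> "ivcnomle" -> "elmoncvi" -> "lmoncvi" -> "bcedsly"
  "dyhc" -> "bwfa" -> "afwb" -> "fwb" -> "vmr"
  "ywzldsmpoa" -> "wuxjbqknmy" -> "ymnkqbjxuw" -> "mnkqbjxuw" -> "cdagrznkm"
  "fyserawjxz" -> "dwqcpyuhvx" -> "xvhuypcqwd" -> "vhuypcqwd" -> "lxkofsgmt"
  "vqdbrykbd" -> "tobzpwizb" -> "bziwpzbot" -> "ziwpzbot" -> "pymfprej"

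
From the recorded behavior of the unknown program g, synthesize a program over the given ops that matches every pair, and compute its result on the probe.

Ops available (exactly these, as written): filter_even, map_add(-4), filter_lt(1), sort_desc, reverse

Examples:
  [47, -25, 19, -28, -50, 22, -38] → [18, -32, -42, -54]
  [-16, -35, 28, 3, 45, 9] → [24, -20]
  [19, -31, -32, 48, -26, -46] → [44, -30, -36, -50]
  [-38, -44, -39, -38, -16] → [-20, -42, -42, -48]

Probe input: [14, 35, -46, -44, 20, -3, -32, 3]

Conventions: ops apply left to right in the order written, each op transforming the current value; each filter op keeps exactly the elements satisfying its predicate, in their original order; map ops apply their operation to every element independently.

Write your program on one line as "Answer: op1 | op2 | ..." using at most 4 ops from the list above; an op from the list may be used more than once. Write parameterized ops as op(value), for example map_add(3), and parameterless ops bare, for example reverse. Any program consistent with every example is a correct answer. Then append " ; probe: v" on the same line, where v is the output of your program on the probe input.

sort_desc | filter_even | map_add(-4) ; probe: [16, 10, -36, -48, -50]

Check, running the answer program on each example:
  [47, -25, 19, -28, -50, 22, -38] -> [47, 22, 19, -25, -28, -38, -50] -> [22, -28, -38, -50] -> [18, -32, -42, -54]
  [-16, -35, 28, 3, 45, 9] -> [45, 28, 9, 3, -16, -35] -> [28, -16] -> [24, -20]
  [19, -31, -32, 48, -26, -46] -> [48, 19, -26, -31, -32, -46] -> [48, -26, -32, -46] -> [44, -30, -36, -50]
  [-38, -44, -39, -38, -16] -> [-16, -38, -38, -39, -44] -> [-16, -38, -38, -44] -> [-20, -42, -42, -48]
  probe: [14, 35, -46, -44, 20, -3, -32, 3] -> [35, 20, 14, 3, -3, -32, -44, -46] -> [20, 14, -32, -44, -46] -> [16, 10, -36, -48, -50]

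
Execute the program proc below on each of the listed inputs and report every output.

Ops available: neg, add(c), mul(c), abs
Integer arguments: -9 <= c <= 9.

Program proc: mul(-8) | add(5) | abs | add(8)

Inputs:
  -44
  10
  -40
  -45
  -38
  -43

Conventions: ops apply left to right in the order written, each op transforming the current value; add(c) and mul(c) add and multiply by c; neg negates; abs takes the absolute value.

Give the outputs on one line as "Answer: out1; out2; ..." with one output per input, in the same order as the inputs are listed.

Execution, op by op:
  -44 -> 352 -> 357 -> 357 -> 365
  10 -> -80 -> -75 -> 75 -> 83
  -40 -> 320 -> 325 -> 325 -> 333
  -45 -> 360 -> 365 -> 365 -> 373
  -38 -> 304 -> 309 -> 309 -> 317
  -43 -> 344 -> 349 -> 349 -> 357

365; 83; 333; 373; 317; 357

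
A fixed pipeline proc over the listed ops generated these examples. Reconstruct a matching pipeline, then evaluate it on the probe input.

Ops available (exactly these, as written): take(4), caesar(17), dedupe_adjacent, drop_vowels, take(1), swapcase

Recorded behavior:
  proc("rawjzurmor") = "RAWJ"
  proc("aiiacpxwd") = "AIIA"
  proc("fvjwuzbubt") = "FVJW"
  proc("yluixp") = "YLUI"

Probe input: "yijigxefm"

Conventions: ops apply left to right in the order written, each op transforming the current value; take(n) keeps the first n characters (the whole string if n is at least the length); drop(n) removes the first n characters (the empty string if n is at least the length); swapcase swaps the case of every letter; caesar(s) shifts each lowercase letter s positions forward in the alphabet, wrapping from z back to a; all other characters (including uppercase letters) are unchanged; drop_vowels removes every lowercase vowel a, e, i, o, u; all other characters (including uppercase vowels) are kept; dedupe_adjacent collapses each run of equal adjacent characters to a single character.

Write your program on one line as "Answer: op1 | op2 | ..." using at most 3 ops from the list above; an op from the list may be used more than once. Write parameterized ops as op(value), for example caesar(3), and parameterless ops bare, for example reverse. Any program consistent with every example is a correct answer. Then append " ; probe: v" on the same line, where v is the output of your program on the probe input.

swapcase | take(4) ; probe: "YIJI"

Check, running the answer program on each example:
  "rawjzurmor" -> "RAWJZURMOR" -> "RAWJ"
  "aiiacpxwd" -> "AIIACPXWD" -> "AIIA"
  "fvjwuzbubt" -> "FVJWUZBUBT" -> "FVJW"
  "yluixp" -> "YLUIXP" -> "YLUI"
  probe: "yijigxefm" -> "YIJIGXEFM" -> "YIJI"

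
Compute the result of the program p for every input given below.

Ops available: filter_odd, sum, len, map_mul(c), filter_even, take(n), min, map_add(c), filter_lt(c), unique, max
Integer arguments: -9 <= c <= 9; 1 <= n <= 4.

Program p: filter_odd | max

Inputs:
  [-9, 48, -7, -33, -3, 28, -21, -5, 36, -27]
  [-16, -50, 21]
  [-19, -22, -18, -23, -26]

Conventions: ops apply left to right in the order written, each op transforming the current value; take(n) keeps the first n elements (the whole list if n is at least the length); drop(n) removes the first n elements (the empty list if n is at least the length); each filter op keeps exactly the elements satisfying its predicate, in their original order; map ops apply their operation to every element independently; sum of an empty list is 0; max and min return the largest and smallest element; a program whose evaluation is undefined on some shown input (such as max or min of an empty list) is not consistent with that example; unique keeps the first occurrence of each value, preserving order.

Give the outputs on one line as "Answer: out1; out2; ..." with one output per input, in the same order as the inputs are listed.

Execution, op by op:
  [-9, 48, -7, -33, -3, 28, -21, -5, 36, -27] -> [-9, -7, -33, -3, -21, -5, -27] -> -3
  [-16, -50, 21] -> [21] -> 21
  [-19, -22, -18, -23, -26] -> [-19, -23] -> -19

-3; 21; -19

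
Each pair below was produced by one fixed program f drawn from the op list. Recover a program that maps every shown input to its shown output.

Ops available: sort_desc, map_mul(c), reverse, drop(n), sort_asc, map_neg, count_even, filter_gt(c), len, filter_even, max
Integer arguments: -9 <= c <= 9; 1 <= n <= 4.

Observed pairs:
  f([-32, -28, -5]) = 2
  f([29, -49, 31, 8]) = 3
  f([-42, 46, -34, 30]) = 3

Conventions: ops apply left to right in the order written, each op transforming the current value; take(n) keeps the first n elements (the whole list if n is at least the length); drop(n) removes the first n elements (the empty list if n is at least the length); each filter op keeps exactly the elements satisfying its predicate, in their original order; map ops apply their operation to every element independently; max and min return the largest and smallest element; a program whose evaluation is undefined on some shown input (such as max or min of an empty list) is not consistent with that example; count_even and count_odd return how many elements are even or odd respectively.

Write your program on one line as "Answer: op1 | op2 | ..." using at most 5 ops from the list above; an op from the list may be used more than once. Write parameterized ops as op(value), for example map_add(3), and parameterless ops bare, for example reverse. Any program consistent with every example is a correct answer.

sort_asc | map_mul(2) | reverse | drop(1) | len

Check, running the answer program on each example:
  [-32, -28, -5] -> [-32, -28, -5] -> [-64, -56, -10] -> [-10, -56, -64] -> [-56, -64] -> 2
  [29, -49, 31, 8] -> [-49, 8, 29, 31] -> [-98, 16, 58, 62] -> [62, 58, 16, -98] -> [58, 16, -98] -> 3
  [-42, 46, -34, 30] -> [-42, -34, 30, 46] -> [-84, -68, 60, 92] -> [92, 60, -68, -84] -> [60, -68, -84] -> 3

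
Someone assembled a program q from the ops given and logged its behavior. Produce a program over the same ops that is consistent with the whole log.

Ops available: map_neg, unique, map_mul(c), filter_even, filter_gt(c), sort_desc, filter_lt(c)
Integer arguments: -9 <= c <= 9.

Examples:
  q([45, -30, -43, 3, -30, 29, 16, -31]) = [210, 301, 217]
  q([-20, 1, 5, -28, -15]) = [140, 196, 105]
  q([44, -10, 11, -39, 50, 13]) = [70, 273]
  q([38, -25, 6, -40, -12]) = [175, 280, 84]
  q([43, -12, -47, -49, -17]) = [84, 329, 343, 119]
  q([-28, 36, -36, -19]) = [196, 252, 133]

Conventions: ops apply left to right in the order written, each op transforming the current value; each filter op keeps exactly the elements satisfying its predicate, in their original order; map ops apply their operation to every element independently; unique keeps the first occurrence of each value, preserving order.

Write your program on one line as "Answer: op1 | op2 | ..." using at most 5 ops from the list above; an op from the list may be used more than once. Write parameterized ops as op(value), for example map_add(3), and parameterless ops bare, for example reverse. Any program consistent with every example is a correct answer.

map_neg | filter_gt(3) | map_mul(7) | unique

Check, running the answer program on each example:
  [45, -30, -43, 3, -30, 29, 16, -31] -> [-45, 30, 43, -3, 30, -29, -16, 31] -> [30, 43, 30, 31] -> [210, 301, 210, 217] -> [210, 301, 217]
  [-20, 1, 5, -28, -15] -> [20, -1, -5, 28, 15] -> [20, 28, 15] -> [140, 196, 105] -> [140, 196, 105]
  [44, -10, 11, -39, 50, 13] -> [-44, 10, -11, 39, -50, -13] -> [10, 39] -> [70, 273] -> [70, 273]
  [38, -25, 6, -40, -12] -> [-38, 25, -6, 40, 12] -> [25, 40, 12] -> [175, 280, 84] -> [175, 280, 84]
  [43, -12, -47, -49, -17] -> [-43, 12, 47, 49, 17] -> [12, 47, 49, 17] -> [84, 329, 343, 119] -> [84, 329, 343, 119]
  [-28, 36, -36, -19] -> [28, -36, 36, 19] -> [28, 36, 19] -> [196, 252, 133] -> [196, 252, 133]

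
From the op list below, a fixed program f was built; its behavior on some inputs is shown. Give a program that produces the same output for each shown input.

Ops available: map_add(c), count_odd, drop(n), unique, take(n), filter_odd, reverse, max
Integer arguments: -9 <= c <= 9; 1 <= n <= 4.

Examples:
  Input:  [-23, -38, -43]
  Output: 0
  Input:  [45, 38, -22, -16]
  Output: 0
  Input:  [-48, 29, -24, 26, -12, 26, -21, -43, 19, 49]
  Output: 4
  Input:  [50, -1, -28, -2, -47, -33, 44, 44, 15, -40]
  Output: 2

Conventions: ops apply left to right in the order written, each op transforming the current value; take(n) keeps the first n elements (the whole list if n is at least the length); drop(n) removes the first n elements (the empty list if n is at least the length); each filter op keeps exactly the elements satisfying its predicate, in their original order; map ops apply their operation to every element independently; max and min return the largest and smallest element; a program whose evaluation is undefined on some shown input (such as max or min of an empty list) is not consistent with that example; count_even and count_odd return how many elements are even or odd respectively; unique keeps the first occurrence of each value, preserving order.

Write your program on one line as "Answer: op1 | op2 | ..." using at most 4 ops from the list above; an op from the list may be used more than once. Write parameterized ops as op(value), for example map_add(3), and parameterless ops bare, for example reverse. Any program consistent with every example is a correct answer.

drop(1) | drop(4) | count_odd

Check, running the answer program on each example:
  [-23, -38, -43] -> [-38, -43] -> [] -> 0
  [45, 38, -22, -16] -> [38, -22, -16] -> [] -> 0
  [-48, 29, -24, 26, -12, 26, -21, -43, 19, 49] -> [29, -24, 26, -12, 26, -21, -43, 19, 49] -> [26, -21, -43, 19, 49] -> 4
  [50, -1, -28, -2, -47, -33, 44, 44, 15, -40] -> [-1, -28, -2, -47, -33, 44, 44, 15, -40] -> [-33, 44, 44, 15, -40] -> 2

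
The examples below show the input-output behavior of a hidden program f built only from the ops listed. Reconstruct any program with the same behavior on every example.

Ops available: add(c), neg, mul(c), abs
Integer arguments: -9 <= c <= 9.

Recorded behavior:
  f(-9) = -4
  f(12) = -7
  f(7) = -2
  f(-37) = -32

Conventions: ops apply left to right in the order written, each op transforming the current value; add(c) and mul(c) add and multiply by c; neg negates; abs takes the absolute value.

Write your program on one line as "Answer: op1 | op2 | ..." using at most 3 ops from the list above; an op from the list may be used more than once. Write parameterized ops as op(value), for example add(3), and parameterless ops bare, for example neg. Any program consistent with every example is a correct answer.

abs | add(-5) | neg

Check, running the answer program on each example:
  -9 -> 9 -> 4 -> -4
  12 -> 12 -> 7 -> -7
  7 -> 7 -> 2 -> -2
  -37 -> 37 -> 32 -> -32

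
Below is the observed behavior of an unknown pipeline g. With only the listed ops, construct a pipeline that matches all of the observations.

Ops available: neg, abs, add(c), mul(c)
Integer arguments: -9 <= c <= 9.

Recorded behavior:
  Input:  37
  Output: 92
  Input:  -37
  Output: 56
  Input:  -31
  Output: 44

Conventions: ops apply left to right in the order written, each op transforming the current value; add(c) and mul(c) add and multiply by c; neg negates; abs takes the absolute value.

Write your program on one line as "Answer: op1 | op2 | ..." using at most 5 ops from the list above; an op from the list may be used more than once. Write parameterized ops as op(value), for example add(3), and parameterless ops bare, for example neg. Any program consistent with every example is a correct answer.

add(9) | mul(2) | neg | abs

Check, running the answer program on each example:
  37 -> 46 -> 92 -> -92 -> 92
  -37 -> -28 -> -56 -> 56 -> 56
  -31 -> -22 -> -44 -> 44 -> 44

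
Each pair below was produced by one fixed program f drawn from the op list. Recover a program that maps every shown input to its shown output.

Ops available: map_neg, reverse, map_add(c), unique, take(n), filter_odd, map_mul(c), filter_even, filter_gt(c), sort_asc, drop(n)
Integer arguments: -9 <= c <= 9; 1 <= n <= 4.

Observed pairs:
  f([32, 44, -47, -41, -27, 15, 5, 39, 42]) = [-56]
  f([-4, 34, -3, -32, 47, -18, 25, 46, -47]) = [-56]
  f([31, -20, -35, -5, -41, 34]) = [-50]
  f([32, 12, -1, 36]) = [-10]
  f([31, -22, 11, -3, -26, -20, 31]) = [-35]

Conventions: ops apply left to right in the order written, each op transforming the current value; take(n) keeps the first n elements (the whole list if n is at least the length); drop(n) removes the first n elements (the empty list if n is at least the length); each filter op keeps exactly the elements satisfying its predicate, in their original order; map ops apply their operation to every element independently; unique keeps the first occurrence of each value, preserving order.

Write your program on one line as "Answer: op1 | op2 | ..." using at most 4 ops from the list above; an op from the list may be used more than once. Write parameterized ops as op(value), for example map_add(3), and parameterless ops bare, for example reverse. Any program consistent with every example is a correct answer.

sort_asc | take(1) | map_add(-9)

Check, running the answer program on each example:
  [32, 44, -47, -41, -27, 15, 5, 39, 42] -> [-47, -41, -27, 5, 15, 32, 39, 42, 44] -> [-47] -> [-56]
  [-4, 34, -3, -32, 47, -18, 25, 46, -47] -> [-47, -32, -18, -4, -3, 25, 34, 46, 47] -> [-47] -> [-56]
  [31, -20, -35, -5, -41, 34] -> [-41, -35, -20, -5, 31, 34] -> [-41] -> [-50]
  [32, 12, -1, 36] -> [-1, 12, 32, 36] -> [-1] -> [-10]
  [31, -22, 11, -3, -26, -20, 31] -> [-26, -22, -20, -3, 11, 31, 31] -> [-26] -> [-35]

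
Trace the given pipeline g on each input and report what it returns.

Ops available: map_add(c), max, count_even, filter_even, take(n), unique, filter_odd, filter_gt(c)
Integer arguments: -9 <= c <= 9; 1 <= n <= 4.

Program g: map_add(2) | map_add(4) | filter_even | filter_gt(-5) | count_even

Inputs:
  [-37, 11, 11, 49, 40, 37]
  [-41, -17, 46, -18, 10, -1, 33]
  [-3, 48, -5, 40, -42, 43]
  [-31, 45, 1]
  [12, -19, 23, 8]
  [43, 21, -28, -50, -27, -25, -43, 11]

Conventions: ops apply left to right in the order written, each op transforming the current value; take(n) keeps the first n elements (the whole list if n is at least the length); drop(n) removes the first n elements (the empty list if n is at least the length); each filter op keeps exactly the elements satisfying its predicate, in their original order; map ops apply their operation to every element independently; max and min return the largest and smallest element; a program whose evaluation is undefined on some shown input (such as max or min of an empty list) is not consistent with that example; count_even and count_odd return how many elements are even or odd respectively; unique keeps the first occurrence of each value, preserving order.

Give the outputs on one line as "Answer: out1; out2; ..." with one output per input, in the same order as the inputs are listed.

1; 2; 2; 0; 2; 0

Execution, op by op:
  [-37, 11, 11, 49, 40, 37] -> [-35, 13, 13, 51, 42, 39] -> [-31, 17, 17, 55, 46, 43] -> [46] -> [46] -> 1
  [-41, -17, 46, -18, 10, -1, 33] -> [-39, -15, 48, -16, 12, 1, 35] -> [-35, -11, 52, -12, 16, 5, 39] -> [52, -12, 16] -> [52, 16] -> 2
  [-3, 48, -5, 40, -42, 43] -> [-1, 50, -3, 42, -40, 45] -> [3, 54, 1, 46, -36, 49] -> [54, 46, -36] -> [54, 46] -> 2
  [-31, 45, 1] -> [-29, 47, 3] -> [-25, 51, 7] -> [] -> [] -> 0
  [12, -19, 23, 8] -> [14, -17, 25, 10] -> [18, -13, 29, 14] -> [18, 14] -> [18, 14] -> 2
  [43, 21, -28, -50, -27, -25, -43, 11] -> [45, 23, -26, -48, -25, -23, -41, 13] -> [49, 27, -22, -44, -21, -19, -37, 17] -> [-22, -44] -> [] -> 0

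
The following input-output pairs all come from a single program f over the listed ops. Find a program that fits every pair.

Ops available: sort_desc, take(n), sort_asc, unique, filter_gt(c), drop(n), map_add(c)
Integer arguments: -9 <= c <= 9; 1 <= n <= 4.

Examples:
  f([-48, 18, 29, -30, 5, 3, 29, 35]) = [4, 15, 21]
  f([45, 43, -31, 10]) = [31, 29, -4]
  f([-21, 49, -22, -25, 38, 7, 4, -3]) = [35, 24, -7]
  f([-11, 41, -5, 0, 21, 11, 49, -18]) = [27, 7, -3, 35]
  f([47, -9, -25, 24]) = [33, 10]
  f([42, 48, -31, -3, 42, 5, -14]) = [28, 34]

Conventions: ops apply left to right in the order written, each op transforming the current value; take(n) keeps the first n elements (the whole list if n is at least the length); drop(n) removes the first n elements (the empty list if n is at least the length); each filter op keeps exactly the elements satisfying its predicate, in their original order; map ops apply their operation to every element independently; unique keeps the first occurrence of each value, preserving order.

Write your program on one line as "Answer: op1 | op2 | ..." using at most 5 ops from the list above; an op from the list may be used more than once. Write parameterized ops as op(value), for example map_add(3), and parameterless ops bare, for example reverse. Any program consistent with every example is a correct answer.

unique | map_add(-6) | map_add(-8) | filter_gt(-9)

Check, running the answer program on each example:
  [-48, 18, 29, -30, 5, 3, 29, 35] -> [-48, 18, 29, -30, 5, 3, 35] -> [-54, 12, 23, -36, -1, -3, 29] -> [-62, 4, 15, -44, -9, -11, 21] -> [4, 15, 21]
  [45, 43, -31, 10] -> [45, 43, -31, 10] -> [39, 37, -37, 4] -> [31, 29, -45, -4] -> [31, 29, -4]
  [-21, 49, -22, -25, 38, 7, 4, -3] -> [-21, 49, -22, -25, 38, 7, 4, -3] -> [-27, 43, -28, -31, 32, 1, -2, -9] -> [-35, 35, -36, -39, 24, -7, -10, -17] -> [35, 24, -7]
  [-11, 41, -5, 0, 21, 11, 49, -18] -> [-11, 41, -5, 0, 21, 11, 49, -18] -> [-17, 35, -11, -6, 15, 5, 43, -24] -> [-25, 27, -19, -14, 7, -3, 35, -32] -> [27, 7, -3, 35]
  [47, -9, -25, 24] -> [47, -9, -25, 24] -> [41, -15, -31, 18] -> [33, -23, -39, 10] -> [33, 10]
  [42, 48, -31, -3, 42, 5, -14] -> [42, 48, -31, -3, 5, -14] -> [36, 42, -37, -9, -1, -20] -> [28, 34, -45, -17, -9, -28] -> [28, 34]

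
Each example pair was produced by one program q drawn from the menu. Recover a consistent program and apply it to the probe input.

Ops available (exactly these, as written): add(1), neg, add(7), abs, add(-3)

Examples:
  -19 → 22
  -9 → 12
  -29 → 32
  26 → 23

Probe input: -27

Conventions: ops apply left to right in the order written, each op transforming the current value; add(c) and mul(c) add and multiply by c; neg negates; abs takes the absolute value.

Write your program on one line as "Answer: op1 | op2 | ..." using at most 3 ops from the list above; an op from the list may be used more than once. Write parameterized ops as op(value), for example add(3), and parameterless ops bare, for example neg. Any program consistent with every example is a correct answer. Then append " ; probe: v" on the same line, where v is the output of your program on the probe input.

add(-3) | neg | abs ; probe: 30

Check, running the answer program on each example:
  -19 -> -22 -> 22 -> 22
  -9 -> -12 -> 12 -> 12
  -29 -> -32 -> 32 -> 32
  26 -> 23 -> -23 -> 23
  probe: -27 -> -30 -> 30 -> 30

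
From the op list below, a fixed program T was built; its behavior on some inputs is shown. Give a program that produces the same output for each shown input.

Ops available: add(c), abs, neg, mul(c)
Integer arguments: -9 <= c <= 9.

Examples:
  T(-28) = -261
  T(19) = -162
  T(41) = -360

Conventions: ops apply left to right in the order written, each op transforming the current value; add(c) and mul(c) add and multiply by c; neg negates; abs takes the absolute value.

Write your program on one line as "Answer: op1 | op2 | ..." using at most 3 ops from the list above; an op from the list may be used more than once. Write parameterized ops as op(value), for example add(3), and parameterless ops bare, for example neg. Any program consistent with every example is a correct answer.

add(-1) | abs | mul(-9)

Check, running the answer program on each example:
  -28 -> -29 -> 29 -> -261
  19 -> 18 -> 18 -> -162
  41 -> 40 -> 40 -> -360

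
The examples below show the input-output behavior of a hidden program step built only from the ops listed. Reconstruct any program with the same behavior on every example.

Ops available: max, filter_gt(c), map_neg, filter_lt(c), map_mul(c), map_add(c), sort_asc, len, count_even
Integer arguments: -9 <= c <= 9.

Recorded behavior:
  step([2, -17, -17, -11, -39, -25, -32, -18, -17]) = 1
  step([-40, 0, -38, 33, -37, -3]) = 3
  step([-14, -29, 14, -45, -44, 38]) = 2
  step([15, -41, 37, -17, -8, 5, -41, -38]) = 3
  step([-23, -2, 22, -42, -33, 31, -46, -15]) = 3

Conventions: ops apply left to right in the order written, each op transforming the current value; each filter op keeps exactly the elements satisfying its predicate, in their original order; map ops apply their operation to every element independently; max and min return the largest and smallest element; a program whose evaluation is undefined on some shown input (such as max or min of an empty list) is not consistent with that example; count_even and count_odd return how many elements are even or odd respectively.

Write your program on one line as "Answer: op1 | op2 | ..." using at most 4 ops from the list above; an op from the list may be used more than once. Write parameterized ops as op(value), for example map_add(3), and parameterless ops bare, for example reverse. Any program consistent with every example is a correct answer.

filter_gt(-6) | map_mul(-1) | len

Check, running the answer program on each example:
  [2, -17, -17, -11, -39, -25, -32, -18, -17] -> [2] -> [-2] -> 1
  [-40, 0, -38, 33, -37, -3] -> [0, 33, -3] -> [0, -33, 3] -> 3
  [-14, -29, 14, -45, -44, 38] -> [14, 38] -> [-14, -38] -> 2
  [15, -41, 37, -17, -8, 5, -41, -38] -> [15, 37, 5] -> [-15, -37, -5] -> 3
  [-23, -2, 22, -42, -33, 31, -46, -15] -> [-2, 22, 31] -> [2, -22, -31] -> 3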